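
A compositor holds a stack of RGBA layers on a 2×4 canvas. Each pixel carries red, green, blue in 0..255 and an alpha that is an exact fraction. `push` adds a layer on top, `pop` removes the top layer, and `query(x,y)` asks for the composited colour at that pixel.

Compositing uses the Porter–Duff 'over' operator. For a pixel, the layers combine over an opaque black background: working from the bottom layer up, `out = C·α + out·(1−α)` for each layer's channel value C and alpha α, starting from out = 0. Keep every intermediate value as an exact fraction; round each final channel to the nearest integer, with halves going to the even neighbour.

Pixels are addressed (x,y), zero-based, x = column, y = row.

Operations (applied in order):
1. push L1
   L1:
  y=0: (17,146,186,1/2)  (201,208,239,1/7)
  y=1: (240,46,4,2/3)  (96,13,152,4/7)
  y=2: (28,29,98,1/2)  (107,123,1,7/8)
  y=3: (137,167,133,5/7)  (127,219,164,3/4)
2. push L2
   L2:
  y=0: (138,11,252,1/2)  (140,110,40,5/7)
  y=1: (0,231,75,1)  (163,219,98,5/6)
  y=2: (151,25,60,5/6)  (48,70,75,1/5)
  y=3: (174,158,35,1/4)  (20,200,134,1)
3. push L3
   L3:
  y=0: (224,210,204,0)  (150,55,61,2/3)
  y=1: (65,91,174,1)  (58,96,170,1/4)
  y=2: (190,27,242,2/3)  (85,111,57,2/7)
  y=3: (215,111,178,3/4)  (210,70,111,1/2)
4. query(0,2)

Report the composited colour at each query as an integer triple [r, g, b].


(0,2) stack=L1,L2,L3; from [0,0,0]:
after L1 α=1/2: [14, 29/2, 49]
after L2 α=5/6: [769/6, 93/4, 349/6]
after L3 α=2/3: [3049/18, 103/4, 3253/18]
→ [169, 26, 181]


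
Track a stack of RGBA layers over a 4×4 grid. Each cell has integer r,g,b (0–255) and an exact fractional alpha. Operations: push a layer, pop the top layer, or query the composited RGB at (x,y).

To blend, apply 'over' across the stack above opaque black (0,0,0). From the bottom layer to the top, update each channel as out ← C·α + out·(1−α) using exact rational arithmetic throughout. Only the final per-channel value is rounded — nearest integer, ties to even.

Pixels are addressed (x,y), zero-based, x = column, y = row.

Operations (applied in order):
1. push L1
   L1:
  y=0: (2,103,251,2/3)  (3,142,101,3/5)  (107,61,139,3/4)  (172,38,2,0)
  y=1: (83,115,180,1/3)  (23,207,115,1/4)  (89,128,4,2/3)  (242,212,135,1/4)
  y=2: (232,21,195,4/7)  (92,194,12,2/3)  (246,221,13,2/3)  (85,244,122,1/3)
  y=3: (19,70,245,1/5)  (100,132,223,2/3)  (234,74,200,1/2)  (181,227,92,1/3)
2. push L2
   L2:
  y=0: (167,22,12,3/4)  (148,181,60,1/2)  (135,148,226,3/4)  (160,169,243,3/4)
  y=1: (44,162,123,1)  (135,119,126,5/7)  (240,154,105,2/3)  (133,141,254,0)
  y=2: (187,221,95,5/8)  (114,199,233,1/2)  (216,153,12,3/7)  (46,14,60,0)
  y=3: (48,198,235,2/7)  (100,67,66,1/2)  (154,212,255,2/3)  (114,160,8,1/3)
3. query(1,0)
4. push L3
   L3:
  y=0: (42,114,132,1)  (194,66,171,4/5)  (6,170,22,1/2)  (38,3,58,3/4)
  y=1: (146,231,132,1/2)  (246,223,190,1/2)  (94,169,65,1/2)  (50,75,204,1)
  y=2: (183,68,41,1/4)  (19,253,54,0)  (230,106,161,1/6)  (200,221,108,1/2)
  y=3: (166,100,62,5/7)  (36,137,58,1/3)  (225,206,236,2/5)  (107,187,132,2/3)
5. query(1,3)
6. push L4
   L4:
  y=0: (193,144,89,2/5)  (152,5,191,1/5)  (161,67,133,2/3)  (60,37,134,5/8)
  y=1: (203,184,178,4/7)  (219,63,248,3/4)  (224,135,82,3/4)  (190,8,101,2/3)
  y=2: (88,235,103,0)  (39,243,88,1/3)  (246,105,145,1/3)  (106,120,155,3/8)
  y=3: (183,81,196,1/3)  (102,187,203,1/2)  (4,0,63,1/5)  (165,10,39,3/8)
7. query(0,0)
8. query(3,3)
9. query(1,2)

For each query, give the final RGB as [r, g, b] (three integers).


(1,0) stack=L1,L2; from [0,0,0]:
+L1 (α=3/5) → [9/5, 426/5, 303/5]
+L2 (α=1/2) → [749/10, 1331/10, 603/10]
= [75, 133, 60]

at x=1,y=3 over L1,L2,L3:
L1 α=2/3: [200/3, 88, 446/3]
L2 α=1/2: [250/3, 155/2, 322/3]
L3 α=1/3: [608/9, 292/3, 818/9]
→ [68, 97, 91]

(0,0) stack=L1,L2,L3,L4; from [0,0,0]:
+L1 (α=2/3) → [4/3, 206/3, 502/3]
+L2 (α=3/4) → [1507/12, 101/3, 305/6]
+L3 (α=1) → [42, 114, 132]
+L4 (α=2/5) → [512/5, 126, 574/5]
= [102, 126, 115]

query (3,3) [L1,L2,L3,L4] — begin 0,0,0
+L1 (α=1/3) → [181/3, 227/3, 92/3]
+L2 (α=1/3) → [704/9, 934/9, 208/9]
+L3 (α=2/3) → [2630/27, 4300/27, 2584/27]
+L4 (α=3/8) → [26515/216, 11155/108, 16079/216]
→ [123, 103, 74]

(1,2) stack=L1,L2,L3,L4; from [0,0,0]:
L1 α=2/3: [184/3, 388/3, 8]
L2 α=1/2: [263/3, 985/6, 241/2]
L3 α=0: [263/3, 985/6, 241/2]
L4 α=1/3: [643/9, 1714/9, 329/3]
= [71, 190, 110]


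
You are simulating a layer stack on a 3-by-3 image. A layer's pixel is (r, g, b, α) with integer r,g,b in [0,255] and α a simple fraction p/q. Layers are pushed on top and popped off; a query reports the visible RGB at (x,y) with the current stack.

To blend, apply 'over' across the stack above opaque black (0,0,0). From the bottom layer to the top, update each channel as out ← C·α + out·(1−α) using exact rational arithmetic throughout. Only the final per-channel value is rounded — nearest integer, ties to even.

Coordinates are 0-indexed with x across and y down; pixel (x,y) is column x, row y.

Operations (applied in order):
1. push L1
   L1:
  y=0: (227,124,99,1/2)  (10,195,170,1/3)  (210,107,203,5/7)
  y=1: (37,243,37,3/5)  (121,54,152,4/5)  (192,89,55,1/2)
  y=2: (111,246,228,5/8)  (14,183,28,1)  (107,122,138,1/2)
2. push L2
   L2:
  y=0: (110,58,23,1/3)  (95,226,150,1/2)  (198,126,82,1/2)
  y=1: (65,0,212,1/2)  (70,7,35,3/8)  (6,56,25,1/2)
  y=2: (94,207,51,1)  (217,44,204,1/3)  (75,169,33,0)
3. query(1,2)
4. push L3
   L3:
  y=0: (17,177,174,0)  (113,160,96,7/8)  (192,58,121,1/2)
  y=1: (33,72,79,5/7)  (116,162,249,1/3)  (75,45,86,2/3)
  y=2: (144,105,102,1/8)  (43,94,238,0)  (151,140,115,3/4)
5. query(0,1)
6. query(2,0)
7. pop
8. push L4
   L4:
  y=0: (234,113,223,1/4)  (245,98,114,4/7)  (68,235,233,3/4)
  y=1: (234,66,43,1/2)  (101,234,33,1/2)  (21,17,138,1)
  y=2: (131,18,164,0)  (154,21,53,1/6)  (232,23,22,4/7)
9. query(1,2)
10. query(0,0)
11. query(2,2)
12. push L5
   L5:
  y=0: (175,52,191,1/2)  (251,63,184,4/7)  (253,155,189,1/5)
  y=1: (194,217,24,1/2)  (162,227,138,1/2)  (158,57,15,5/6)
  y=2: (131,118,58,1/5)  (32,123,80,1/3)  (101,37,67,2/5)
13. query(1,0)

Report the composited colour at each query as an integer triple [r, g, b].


query (1,2) [L1,L2] — begin 0,0,0
after L1 α=1: [14, 183, 28]
after L2 α=1/3: [245/3, 410/3, 260/3]
rounded: [82, 137, 87]

query (0,1) [L1,L2,L3] — begin 0,0,0
L1 α=3/5: [111/5, 729/5, 111/5]
L2 α=1/2: [218/5, 729/10, 1171/10]
L3 α=5/7: [1261/35, 2529/35, 3146/35]
rounded: [36, 72, 90]

(2,0) stack=L1,L2,L3; from [0,0,0]:
after L1 α=5/7: [150, 535/7, 145]
after L2 α=1/2: [174, 1417/14, 227/2]
after L3 α=1/2: [183, 2229/28, 469/4]
→ [183, 80, 117]

query (1,2) [L1,L2,L4] — begin 0,0,0
L1 α=1: [14, 183, 28]
L2 α=1/3: [245/3, 410/3, 260/3]
L4 α=1/6: [1687/18, 2113/18, 1459/18]
= [94, 117, 81]

query (0,0) [L1,L2,L4] — begin 0,0,0
+L1 (α=1/2) → [227/2, 62, 99/2]
+L2 (α=1/3) → [337/3, 182/3, 122/3]
+L4 (α=1/4) → [571/4, 295/4, 345/4]
→ [143, 74, 86]

at x=2,y=2 over L1,L2,L4:
after L1 α=1/2: [107/2, 61, 69]
after L2 α=0: [107/2, 61, 69]
after L4 α=4/7: [311/2, 275/7, 295/7]
= [156, 39, 42]

(1,0) stack=L1,L2,L4,L5; from [0,0,0]:
L1 α=1/3: [10/3, 65, 170/3]
L2 α=1/2: [295/6, 291/2, 310/3]
L4 α=4/7: [2255/14, 1657/14, 766/7]
L5 α=4/7: [20821/98, 8499/98, 7450/49]
→ [212, 87, 152]


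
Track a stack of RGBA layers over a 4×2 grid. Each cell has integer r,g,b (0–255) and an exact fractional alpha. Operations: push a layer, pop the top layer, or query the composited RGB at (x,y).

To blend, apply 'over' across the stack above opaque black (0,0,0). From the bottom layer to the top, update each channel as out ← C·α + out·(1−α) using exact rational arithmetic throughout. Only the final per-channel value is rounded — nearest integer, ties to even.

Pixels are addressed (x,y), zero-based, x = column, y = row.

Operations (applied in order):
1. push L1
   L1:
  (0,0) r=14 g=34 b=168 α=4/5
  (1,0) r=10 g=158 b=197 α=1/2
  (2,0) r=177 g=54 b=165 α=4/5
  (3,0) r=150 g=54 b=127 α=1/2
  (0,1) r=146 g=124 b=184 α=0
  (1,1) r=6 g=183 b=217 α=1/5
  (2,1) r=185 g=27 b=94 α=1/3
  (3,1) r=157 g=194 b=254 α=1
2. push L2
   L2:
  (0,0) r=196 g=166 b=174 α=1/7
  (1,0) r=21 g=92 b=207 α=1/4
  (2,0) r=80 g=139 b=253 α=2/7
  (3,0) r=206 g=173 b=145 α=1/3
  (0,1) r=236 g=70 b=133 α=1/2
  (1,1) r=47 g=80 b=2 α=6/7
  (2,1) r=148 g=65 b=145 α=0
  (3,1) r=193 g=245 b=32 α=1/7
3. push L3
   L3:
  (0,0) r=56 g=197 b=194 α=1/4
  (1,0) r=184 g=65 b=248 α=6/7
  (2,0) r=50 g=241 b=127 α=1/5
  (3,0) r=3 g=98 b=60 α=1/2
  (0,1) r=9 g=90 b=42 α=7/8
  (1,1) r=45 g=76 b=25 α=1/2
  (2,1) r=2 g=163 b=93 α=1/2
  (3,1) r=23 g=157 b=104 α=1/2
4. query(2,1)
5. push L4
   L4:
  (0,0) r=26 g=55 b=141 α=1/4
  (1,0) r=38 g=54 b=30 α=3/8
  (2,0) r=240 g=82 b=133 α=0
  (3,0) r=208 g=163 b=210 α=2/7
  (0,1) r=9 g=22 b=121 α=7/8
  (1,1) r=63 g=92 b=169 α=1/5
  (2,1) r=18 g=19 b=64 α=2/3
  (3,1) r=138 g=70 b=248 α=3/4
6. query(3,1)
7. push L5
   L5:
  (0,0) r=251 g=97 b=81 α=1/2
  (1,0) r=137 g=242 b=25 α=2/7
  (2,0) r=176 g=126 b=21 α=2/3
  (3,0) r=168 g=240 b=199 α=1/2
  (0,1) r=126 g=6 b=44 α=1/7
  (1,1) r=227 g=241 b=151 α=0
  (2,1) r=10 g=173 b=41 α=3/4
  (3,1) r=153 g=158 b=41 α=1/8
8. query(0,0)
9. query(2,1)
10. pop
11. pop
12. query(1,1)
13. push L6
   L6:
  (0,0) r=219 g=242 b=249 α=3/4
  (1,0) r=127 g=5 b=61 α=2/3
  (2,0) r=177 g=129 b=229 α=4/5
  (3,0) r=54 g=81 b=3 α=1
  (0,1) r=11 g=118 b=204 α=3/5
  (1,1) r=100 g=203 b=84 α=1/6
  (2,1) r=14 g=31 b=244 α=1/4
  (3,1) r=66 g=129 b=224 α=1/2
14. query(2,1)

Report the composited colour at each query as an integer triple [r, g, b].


(2,1) stack=L1,L2,L3; from [0,0,0]:
+L1 (α=1/3) → [185/3, 9, 94/3]
+L2 (α=0) → [185/3, 9, 94/3]
+L3 (α=1/2) → [191/6, 86, 373/6]
= [32, 86, 62]

query (3,1) [L1,L2,L3,L4] — begin 0,0,0
+L1 (α=1) → [157, 194, 254]
+L2 (α=1/7) → [1135/7, 1409/7, 1556/7]
+L3 (α=1/2) → [648/7, 1254/7, 1142/7]
+L4 (α=3/4) → [1773/14, 681/7, 3175/14]
→ [127, 97, 227]

(0,0) stack=L1,L2,L3,L4,L5; from [0,0,0]:
after L1 α=4/5: [56/5, 136/5, 672/5]
after L2 α=1/7: [188/5, 1646/35, 4902/35]
after L3 α=1/4: [211/5, 11833/140, 5374/35]
after L4 α=1/4: [763/20, 43199/560, 21057/140]
after L5 α=1/2: [5783/40, 97519/1120, 32397/280]
= [145, 87, 116]

query (2,1) [L1,L2,L3,L4,L5] — begin 0,0,0
L1 α=1/3: [185/3, 9, 94/3]
L2 α=0: [185/3, 9, 94/3]
L3 α=1/2: [191/6, 86, 373/6]
L4 α=2/3: [407/18, 124/3, 1141/18]
L5 α=3/4: [947/72, 1681/12, 3355/72]
→ [13, 140, 47]

(1,1) stack=L1,L2,L3; from [0,0,0]:
+L1 (α=1/5) → [6/5, 183/5, 217/5]
+L2 (α=6/7) → [1416/35, 369/5, 277/35]
+L3 (α=1/2) → [2991/70, 749/10, 576/35]
→ [43, 75, 16]

(2,1) stack=L1,L2,L3,L6; from [0,0,0]:
+L1 (α=1/3) → [185/3, 9, 94/3]
+L2 (α=0) → [185/3, 9, 94/3]
+L3 (α=1/2) → [191/6, 86, 373/6]
+L6 (α=1/4) → [219/8, 289/4, 861/8]
rounded: [27, 72, 108]


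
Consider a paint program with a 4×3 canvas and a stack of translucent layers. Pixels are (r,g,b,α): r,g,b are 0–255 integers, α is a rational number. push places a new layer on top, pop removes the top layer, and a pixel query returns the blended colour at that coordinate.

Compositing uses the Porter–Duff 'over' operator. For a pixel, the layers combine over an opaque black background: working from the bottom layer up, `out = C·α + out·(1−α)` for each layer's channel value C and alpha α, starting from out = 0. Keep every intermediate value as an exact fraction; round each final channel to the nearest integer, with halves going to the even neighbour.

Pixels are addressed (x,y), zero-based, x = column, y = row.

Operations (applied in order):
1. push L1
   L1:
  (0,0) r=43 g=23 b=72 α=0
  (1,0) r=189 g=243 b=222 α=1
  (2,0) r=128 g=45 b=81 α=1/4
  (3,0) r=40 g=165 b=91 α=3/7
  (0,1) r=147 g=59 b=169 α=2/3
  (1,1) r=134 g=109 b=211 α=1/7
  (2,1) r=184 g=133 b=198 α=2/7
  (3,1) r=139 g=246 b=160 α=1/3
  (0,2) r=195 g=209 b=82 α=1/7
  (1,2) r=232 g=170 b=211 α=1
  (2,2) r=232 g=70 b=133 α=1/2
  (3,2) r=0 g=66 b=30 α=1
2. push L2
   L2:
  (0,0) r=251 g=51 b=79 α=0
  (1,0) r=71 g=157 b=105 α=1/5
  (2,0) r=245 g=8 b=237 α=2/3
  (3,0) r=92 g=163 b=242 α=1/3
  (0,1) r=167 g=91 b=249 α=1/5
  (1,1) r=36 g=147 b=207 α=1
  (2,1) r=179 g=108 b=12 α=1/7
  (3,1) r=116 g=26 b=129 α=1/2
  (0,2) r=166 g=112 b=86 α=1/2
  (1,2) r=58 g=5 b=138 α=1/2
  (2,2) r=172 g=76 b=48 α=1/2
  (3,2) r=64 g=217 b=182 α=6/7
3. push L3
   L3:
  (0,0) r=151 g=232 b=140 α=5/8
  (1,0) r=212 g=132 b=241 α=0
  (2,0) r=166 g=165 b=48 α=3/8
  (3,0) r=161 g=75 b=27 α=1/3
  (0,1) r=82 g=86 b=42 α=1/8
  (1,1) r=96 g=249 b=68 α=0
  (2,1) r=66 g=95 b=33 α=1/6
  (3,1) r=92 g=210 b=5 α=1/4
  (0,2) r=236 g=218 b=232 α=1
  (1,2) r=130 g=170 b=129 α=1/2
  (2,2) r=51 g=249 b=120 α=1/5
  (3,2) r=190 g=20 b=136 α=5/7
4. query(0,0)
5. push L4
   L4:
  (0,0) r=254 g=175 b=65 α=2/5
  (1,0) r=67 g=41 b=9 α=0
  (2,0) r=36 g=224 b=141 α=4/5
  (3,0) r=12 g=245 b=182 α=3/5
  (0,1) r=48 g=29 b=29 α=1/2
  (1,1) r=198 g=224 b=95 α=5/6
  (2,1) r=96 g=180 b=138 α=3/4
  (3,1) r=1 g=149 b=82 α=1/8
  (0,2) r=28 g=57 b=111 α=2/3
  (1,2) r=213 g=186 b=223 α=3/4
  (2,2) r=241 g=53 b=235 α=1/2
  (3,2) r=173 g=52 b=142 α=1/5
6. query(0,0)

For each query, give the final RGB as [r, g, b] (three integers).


(0,0) stack=L1,L2,L3; from [0,0,0]:
L1 α=0: [0, 0, 0]
L2 α=0: [0, 0, 0]
L3 α=5/8: [755/8, 145, 175/2]
= [94, 145, 88]

(0,0) stack=L1,L2,L3,L4; from [0,0,0]:
after L1 α=0: [0, 0, 0]
after L2 α=0: [0, 0, 0]
after L3 α=5/8: [755/8, 145, 175/2]
after L4 α=2/5: [6329/40, 157, 157/2]
= [158, 157, 78]


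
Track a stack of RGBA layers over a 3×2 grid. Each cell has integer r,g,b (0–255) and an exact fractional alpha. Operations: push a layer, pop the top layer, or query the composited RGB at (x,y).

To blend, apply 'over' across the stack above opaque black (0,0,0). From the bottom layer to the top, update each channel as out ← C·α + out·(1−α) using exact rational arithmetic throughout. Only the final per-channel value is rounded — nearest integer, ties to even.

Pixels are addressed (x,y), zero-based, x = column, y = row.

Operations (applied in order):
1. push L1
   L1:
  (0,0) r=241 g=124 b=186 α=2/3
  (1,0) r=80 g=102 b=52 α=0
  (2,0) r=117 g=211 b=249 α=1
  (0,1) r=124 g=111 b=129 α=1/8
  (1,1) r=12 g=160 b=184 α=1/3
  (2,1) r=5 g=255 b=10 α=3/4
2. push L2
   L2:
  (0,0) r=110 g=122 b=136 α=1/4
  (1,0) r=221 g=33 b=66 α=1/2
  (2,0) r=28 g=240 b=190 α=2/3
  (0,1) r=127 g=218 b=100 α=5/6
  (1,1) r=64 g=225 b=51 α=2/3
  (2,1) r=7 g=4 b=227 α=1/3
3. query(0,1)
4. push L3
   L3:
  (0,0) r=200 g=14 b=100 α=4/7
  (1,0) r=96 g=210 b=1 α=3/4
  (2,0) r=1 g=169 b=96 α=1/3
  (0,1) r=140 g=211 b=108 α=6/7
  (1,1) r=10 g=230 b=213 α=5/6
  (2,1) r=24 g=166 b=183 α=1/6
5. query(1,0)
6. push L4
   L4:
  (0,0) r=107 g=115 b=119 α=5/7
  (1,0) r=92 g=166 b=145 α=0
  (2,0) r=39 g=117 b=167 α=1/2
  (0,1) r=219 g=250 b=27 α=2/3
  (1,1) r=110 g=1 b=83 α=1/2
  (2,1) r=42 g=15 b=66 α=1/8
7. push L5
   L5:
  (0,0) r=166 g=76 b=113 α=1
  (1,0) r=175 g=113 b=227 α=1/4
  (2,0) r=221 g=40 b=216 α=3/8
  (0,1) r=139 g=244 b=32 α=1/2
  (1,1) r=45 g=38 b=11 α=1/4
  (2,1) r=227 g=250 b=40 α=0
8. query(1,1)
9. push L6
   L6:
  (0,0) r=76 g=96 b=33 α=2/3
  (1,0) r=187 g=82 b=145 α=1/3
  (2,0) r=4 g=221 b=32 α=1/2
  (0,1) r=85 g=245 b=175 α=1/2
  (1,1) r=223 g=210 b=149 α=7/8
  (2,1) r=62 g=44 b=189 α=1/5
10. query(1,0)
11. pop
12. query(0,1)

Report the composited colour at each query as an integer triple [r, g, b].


at x=0,y=1 over L1,L2:
L1 α=1/8: [31/2, 111/8, 129/8]
L2 α=5/6: [1301/12, 8831/48, 4129/48]
= [108, 184, 86]

query (1,0) [L1,L2,L3] — begin 0,0,0
L1 α=0: [0, 0, 0]
L2 α=1/2: [221/2, 33/2, 33]
L3 α=3/4: [797/8, 1293/8, 9]
→ [100, 162, 9]

(1,1) stack=L1,L2,L3,L4,L5; from [0,0,0]:
after L1 α=1/3: [4, 160/3, 184/3]
after L2 α=2/3: [44, 1510/9, 490/9]
after L3 α=5/6: [47/3, 5930/27, 10075/54]
after L4 α=1/2: [377/6, 5957/54, 14557/108]
after L5 α=1/4: [467/8, 6641/72, 14953/144]
= [58, 92, 104]

query (1,0) [L1,L2,L3,L4,L5,L6] — begin 0,0,0
L1 α=0: [0, 0, 0]
L2 α=1/2: [221/2, 33/2, 33]
L3 α=3/4: [797/8, 1293/8, 9]
L4 α=0: [797/8, 1293/8, 9]
L5 α=1/4: [3791/32, 4783/32, 127/2]
L6 α=1/3: [2261/16, 6095/48, 272/3]
→ [141, 127, 91]

at x=0,y=1 over L1,L2,L3,L4,L5:
L1 α=1/8: [31/2, 111/8, 129/8]
L2 α=5/6: [1301/12, 8831/48, 4129/48]
L3 α=6/7: [11381/84, 69599/336, 35233/336]
L4 α=2/3: [48173/252, 237599/1008, 53377/1008]
L5 α=1/2: [83201/504, 483551/2016, 85633/2016]
rounded: [165, 240, 42]


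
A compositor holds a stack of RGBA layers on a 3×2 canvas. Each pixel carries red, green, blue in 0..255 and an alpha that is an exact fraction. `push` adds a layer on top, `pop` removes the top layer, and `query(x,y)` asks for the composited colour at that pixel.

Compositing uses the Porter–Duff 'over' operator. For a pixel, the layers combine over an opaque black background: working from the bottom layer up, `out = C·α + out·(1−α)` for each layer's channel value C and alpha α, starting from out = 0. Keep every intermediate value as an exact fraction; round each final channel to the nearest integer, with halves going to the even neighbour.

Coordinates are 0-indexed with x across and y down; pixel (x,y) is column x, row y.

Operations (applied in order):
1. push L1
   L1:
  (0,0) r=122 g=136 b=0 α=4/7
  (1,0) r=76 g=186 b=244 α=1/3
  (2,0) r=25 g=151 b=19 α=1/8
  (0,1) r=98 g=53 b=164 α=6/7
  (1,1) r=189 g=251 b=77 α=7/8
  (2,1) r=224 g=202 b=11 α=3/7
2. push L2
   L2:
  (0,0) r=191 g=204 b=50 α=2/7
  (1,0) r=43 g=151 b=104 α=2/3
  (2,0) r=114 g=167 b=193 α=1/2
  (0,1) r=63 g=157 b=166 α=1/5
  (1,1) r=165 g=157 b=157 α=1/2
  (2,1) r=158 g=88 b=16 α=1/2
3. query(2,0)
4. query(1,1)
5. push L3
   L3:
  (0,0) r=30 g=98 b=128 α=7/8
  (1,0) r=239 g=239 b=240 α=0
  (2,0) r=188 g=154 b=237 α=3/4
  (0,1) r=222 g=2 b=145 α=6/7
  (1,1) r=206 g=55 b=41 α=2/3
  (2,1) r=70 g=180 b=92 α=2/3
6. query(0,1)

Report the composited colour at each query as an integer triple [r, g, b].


at x=2,y=0 over L1,L2:
L1 α=1/8: [25/8, 151/8, 19/8]
L2 α=1/2: [937/16, 1487/16, 1563/16]
= [59, 93, 98]

at x=1,y=1 over L1,L2:
+L1 (α=7/8) → [1323/8, 1757/8, 539/8]
+L2 (α=1/2) → [2643/16, 3013/16, 1795/16]
→ [165, 188, 112]

(0,1) stack=L1,L2,L3; from [0,0,0]:
L1 α=6/7: [84, 318/7, 984/7]
L2 α=1/5: [399/5, 2371/35, 5098/35]
L3 α=6/7: [7059/35, 2791/245, 35548/245]
→ [202, 11, 145]


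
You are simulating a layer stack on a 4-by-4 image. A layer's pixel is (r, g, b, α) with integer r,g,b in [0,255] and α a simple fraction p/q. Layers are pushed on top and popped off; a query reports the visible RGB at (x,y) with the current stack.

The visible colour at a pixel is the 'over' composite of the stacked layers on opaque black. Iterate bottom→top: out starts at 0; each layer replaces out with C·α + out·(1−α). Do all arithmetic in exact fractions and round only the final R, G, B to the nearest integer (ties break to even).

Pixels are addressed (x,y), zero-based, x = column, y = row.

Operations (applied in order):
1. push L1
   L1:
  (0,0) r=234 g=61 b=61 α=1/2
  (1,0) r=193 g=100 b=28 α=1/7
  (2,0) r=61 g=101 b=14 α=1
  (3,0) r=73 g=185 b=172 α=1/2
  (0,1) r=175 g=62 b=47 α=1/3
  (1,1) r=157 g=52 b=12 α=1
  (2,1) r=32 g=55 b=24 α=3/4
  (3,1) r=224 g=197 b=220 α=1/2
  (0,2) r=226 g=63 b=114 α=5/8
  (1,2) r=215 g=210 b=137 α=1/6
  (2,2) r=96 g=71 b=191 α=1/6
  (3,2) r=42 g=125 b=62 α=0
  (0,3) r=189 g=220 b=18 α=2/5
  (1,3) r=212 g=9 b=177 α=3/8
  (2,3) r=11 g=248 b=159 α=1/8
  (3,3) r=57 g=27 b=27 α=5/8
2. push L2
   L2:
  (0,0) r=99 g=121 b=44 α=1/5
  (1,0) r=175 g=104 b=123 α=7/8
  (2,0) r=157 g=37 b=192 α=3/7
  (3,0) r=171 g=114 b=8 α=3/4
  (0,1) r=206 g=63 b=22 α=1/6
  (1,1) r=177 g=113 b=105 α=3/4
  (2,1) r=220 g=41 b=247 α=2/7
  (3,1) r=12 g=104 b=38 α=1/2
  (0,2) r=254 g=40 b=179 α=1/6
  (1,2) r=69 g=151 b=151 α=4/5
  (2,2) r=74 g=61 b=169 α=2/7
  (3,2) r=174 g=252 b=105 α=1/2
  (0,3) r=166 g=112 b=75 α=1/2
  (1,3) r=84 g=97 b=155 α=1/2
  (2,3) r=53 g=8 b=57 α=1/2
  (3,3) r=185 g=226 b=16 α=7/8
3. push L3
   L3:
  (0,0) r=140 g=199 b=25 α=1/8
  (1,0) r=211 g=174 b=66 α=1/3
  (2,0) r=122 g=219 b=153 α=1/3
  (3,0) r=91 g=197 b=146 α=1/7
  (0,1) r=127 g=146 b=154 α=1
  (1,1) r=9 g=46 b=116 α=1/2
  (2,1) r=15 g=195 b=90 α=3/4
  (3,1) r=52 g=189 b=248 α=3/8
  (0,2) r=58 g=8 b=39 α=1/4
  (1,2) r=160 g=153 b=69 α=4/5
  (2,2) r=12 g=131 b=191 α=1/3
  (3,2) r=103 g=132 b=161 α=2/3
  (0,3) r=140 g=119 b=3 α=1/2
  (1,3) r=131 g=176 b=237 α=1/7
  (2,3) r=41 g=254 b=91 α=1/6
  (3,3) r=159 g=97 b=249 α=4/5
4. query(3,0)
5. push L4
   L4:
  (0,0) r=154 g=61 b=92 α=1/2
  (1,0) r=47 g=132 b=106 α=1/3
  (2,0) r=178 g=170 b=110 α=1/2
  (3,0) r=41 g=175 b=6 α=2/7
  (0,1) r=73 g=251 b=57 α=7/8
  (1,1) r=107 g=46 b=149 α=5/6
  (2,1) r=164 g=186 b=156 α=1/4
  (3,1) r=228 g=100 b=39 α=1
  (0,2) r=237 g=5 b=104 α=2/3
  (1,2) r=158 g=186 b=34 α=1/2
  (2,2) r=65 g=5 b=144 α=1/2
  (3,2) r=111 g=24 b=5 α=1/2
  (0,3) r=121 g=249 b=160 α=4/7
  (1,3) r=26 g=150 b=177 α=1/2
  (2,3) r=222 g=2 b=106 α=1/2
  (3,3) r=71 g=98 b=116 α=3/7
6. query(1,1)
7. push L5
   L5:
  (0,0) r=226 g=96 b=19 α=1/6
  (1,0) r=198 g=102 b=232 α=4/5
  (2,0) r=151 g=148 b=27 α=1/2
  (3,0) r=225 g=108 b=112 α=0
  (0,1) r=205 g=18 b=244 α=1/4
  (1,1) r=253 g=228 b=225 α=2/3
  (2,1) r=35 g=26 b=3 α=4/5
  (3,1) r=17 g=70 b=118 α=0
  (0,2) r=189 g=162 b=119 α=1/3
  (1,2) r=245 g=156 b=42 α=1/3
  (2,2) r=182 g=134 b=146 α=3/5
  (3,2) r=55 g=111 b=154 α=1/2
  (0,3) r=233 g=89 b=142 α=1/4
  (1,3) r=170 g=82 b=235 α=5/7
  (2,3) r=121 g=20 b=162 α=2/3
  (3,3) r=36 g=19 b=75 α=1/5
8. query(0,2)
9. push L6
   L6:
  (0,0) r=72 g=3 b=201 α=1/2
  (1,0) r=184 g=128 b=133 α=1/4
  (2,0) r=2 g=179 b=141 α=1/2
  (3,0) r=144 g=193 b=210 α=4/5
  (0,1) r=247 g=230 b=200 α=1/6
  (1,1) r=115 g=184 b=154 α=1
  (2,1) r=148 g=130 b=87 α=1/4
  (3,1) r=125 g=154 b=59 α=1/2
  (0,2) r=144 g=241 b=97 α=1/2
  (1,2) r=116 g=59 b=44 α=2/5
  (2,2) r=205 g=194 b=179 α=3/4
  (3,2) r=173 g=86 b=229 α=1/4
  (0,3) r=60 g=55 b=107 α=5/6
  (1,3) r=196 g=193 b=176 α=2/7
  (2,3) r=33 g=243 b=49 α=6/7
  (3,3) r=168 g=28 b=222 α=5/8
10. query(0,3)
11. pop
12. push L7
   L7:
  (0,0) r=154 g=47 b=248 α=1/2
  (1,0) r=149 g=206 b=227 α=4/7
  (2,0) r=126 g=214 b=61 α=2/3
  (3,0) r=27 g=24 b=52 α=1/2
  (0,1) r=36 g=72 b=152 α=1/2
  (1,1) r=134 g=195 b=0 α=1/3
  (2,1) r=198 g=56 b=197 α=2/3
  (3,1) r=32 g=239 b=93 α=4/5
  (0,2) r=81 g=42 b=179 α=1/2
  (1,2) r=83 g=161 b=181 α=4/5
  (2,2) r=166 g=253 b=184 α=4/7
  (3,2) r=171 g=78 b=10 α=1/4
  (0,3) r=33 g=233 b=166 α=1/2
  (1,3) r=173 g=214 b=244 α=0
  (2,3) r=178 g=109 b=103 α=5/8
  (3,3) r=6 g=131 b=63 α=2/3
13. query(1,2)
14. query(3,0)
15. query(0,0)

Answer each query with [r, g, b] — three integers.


query (3,0) [L1,L2,L3] — begin 0,0,0
after L1 α=1/2: [73/2, 185/2, 86]
after L2 α=3/4: [1099/8, 869/8, 55/2]
after L3 α=1/7: [523/4, 485/4, 311/7]
rounded: [131, 121, 44]

query (1,1) [L1,L2,L3,L4] — begin 0,0,0
L1 α=1: [157, 52, 12]
L2 α=3/4: [172, 391/4, 327/4]
L3 α=1/2: [181/2, 575/8, 791/8]
L4 α=5/6: [417/4, 805/16, 6751/48]
rounded: [104, 50, 141]

query (0,2) [L1,L2,L3,L4,L5] — begin 0,0,0
L1 α=5/8: [565/4, 315/8, 285/4]
L2 α=1/6: [3841/24, 1895/48, 2141/24]
L3 α=1/4: [4305/32, 2023/64, 2453/32]
L4 α=2/3: [6491/32, 2663/192, 9109/96]
L5 α=1/3: [9515/48, 18215/288, 14821/144]
= [198, 63, 103]

query (0,3) [L1,L2,L3,L4,L5,L6] — begin 0,0,0
after L1 α=2/5: [378/5, 88, 36/5]
after L2 α=1/2: [604/5, 100, 411/10]
after L3 α=1/2: [652/5, 219/2, 441/20]
after L4 α=4/7: [4376/35, 2649/14, 14123/140]
after L5 α=1/4: [21283/140, 9193/56, 62249/560]
after L6 α=5/6: [63283/840, 24593/336, 361849/3360]
= [75, 73, 108]

query (1,2) [L1,L2,L3,L4,L5,L7] — begin 0,0,0
L1 α=1/6: [215/6, 35, 137/6]
L2 α=4/5: [1871/30, 639/5, 3761/30]
L3 α=4/5: [21071/150, 3699/25, 12041/150]
L4 α=1/2: [44771/300, 8349/50, 17141/300]
L5 α=1/3: [81521/450, 4083/25, 23441/450]
L7 α=4/5: [230921/2250, 20183/125, 349241/2250]
rounded: [103, 161, 155]

at x=3,y=0 over L1,L2,L3,L4,L5,L7:
+L1 (α=1/2) → [73/2, 185/2, 86]
+L2 (α=3/4) → [1099/8, 869/8, 55/2]
+L3 (α=1/7) → [523/4, 485/4, 311/7]
+L4 (α=2/7) → [2943/28, 3825/28, 1639/49]
+L5 (α=0) → [2943/28, 3825/28, 1639/49]
+L7 (α=1/2) → [3699/56, 4497/56, 4187/98]
→ [66, 80, 43]

at x=0,y=0 over L1,L2,L3,L4,L5,L7:
L1 α=1/2: [117, 61/2, 61/2]
L2 α=1/5: [567/5, 243/5, 166/5]
L3 α=1/8: [4669/40, 337/5, 1287/40]
L4 α=1/2: [10829/80, 321/5, 4967/80]
L5 α=1/6: [4815/32, 139/2, 1757/32]
L7 α=1/2: [9743/64, 233/4, 9693/64]
→ [152, 58, 151]


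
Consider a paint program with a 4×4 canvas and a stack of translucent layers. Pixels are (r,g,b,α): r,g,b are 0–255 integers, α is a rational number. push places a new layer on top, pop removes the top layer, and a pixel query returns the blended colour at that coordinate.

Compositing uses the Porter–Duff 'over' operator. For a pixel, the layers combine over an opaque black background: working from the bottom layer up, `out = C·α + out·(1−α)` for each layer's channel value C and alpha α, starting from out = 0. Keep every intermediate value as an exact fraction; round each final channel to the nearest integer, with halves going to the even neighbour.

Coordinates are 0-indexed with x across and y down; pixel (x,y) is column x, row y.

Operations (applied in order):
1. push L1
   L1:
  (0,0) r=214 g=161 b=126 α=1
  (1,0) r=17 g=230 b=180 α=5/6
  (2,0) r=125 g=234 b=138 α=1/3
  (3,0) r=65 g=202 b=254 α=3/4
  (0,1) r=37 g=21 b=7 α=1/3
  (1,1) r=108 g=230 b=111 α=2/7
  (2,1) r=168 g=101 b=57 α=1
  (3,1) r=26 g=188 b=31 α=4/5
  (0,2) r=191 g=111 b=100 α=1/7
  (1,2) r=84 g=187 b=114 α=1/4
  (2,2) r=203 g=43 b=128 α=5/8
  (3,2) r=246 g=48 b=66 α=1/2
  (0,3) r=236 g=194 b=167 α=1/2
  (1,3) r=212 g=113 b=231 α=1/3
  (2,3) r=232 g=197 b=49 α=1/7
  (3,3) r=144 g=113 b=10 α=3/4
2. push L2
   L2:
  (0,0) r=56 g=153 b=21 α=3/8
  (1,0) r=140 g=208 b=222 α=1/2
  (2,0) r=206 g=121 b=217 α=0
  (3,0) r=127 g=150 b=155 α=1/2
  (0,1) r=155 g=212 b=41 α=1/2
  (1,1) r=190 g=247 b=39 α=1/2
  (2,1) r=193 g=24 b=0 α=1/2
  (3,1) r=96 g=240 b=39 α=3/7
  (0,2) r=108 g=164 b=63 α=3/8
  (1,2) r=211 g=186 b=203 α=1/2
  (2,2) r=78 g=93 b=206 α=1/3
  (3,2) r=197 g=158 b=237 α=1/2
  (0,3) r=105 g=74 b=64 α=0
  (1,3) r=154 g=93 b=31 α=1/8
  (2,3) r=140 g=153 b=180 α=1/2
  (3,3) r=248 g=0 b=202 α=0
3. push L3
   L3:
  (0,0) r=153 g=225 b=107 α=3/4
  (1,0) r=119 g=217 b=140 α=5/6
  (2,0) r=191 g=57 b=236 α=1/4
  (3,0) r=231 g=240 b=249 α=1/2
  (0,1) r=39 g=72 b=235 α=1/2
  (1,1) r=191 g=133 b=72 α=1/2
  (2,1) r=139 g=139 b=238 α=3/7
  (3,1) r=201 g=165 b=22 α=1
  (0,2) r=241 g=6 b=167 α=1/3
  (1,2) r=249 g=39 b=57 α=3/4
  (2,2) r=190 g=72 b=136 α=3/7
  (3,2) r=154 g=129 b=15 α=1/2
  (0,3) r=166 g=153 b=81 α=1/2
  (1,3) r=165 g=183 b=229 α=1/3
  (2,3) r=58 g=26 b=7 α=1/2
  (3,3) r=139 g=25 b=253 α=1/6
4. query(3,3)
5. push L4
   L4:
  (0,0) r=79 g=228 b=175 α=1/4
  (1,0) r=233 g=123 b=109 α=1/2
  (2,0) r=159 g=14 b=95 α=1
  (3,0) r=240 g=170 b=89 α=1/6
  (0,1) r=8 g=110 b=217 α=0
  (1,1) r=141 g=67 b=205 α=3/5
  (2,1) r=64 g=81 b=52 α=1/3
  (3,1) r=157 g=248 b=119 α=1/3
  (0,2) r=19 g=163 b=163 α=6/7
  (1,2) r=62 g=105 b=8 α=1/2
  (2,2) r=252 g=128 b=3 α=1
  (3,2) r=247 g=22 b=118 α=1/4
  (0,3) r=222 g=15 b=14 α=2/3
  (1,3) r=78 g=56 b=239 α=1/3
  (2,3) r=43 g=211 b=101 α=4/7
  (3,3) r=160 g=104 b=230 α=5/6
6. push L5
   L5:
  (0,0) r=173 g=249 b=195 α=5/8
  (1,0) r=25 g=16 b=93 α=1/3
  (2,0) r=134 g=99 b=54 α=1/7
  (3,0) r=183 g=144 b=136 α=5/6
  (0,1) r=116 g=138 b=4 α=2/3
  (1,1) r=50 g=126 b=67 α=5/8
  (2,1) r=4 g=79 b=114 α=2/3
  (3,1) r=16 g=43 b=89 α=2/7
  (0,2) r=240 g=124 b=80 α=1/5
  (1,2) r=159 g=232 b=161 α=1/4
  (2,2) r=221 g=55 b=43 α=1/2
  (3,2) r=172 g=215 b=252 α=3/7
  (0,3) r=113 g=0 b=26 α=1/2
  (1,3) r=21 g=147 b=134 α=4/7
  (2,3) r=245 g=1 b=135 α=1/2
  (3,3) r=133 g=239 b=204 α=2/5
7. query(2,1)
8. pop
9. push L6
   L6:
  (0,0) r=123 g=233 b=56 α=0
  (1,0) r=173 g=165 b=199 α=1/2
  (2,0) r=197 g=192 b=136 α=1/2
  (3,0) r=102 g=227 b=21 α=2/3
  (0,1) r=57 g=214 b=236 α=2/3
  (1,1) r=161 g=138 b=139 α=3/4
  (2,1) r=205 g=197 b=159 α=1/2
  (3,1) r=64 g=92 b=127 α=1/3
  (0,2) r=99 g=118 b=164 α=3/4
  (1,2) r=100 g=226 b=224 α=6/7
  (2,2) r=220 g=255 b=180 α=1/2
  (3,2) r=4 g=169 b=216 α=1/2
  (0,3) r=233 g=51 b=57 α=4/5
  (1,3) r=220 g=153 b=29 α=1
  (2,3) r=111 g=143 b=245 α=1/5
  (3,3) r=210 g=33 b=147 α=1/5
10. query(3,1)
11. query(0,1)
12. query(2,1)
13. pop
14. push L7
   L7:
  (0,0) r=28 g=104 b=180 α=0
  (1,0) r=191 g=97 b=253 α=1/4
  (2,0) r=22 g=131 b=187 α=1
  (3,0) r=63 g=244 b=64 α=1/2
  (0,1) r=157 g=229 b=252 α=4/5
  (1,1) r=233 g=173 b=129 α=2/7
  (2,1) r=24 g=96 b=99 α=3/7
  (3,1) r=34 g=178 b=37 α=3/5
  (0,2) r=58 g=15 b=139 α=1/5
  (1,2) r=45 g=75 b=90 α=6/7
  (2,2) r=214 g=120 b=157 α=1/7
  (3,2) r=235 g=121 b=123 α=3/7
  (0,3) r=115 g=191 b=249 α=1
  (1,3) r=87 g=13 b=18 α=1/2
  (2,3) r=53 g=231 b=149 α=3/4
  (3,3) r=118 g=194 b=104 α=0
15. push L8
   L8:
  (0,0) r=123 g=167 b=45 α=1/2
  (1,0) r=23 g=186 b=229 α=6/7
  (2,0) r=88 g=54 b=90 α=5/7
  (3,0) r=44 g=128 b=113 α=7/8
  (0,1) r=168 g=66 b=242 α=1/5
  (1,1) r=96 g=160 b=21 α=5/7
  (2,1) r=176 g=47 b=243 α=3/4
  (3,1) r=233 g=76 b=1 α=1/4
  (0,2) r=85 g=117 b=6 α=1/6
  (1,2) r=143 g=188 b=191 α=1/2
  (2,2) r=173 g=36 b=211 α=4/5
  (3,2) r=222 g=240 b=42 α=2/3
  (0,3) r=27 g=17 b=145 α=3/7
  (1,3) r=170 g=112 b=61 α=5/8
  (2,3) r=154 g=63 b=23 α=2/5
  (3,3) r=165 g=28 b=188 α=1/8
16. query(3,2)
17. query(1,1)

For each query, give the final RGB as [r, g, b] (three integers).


at x=3,y=3 over L1,L2,L3:
+L1 (α=3/4) → [108, 339/4, 15/2]
+L2 (α=0) → [108, 339/4, 15/2]
+L3 (α=1/6) → [679/6, 1795/24, 581/12]
→ [113, 75, 48]

(2,1) stack=L1,L2,L3,L4,L5; from [0,0,0]:
+L1 (α=1) → [168, 101, 57]
+L2 (α=1/2) → [361/2, 125/2, 57/2]
+L3 (α=3/7) → [1139/7, 667/7, 828/7]
+L4 (α=1/3) → [2726/21, 1901/21, 2020/21]
+L5 (α=2/3) → [2894/63, 5219/63, 6808/63]
= [46, 83, 108]

query (3,1) [L1,L2,L3,L4,L6] — begin 0,0,0
after L1 α=4/5: [104/5, 752/5, 124/5]
after L2 α=3/7: [1856/35, 944/5, 1081/35]
after L3 α=1: [201, 165, 22]
after L4 α=1/3: [559/3, 578/3, 163/3]
after L6 α=1/3: [1310/9, 1432/9, 707/9]
→ [146, 159, 79]

query (0,1) [L1,L2,L3,L4,L6] — begin 0,0,0
L1 α=1/3: [37/3, 7, 7/3]
L2 α=1/2: [251/3, 219/2, 65/3]
L3 α=1/2: [184/3, 363/4, 385/3]
L4 α=0: [184/3, 363/4, 385/3]
L6 α=2/3: [526/9, 2075/12, 1801/9]
→ [58, 173, 200]

(2,1) stack=L1,L2,L3,L4,L6; from [0,0,0]:
L1 α=1: [168, 101, 57]
L2 α=1/2: [361/2, 125/2, 57/2]
L3 α=3/7: [1139/7, 667/7, 828/7]
L4 α=1/3: [2726/21, 1901/21, 2020/21]
L6 α=1/2: [7031/42, 3019/21, 5359/42]
= [167, 144, 128]

query (3,2) [L1,L2,L3,L4,L7,L8] — begin 0,0,0
after L1 α=1/2: [123, 24, 33]
after L2 α=1/2: [160, 91, 135]
after L3 α=1/2: [157, 110, 75]
after L4 α=1/4: [359/2, 88, 343/4]
after L7 α=3/7: [1423/7, 715/7, 712/7]
after L8 α=2/3: [4531/21, 4075/21, 1300/21]
= [216, 194, 62]

(1,1) stack=L1,L2,L3,L4,L7,L8; from [0,0,0]:
L1 α=2/7: [216/7, 460/7, 222/7]
L2 α=1/2: [773/7, 2189/14, 495/14]
L3 α=1/2: [1055/7, 4051/28, 1503/28]
L4 α=3/5: [5071/35, 1373/14, 10113/70]
L7 α=2/7: [8333/49, 11709/98, 13725/98]
L8 α=5/7: [40186/343, 50909/343, 18870/343]
= [117, 148, 55]


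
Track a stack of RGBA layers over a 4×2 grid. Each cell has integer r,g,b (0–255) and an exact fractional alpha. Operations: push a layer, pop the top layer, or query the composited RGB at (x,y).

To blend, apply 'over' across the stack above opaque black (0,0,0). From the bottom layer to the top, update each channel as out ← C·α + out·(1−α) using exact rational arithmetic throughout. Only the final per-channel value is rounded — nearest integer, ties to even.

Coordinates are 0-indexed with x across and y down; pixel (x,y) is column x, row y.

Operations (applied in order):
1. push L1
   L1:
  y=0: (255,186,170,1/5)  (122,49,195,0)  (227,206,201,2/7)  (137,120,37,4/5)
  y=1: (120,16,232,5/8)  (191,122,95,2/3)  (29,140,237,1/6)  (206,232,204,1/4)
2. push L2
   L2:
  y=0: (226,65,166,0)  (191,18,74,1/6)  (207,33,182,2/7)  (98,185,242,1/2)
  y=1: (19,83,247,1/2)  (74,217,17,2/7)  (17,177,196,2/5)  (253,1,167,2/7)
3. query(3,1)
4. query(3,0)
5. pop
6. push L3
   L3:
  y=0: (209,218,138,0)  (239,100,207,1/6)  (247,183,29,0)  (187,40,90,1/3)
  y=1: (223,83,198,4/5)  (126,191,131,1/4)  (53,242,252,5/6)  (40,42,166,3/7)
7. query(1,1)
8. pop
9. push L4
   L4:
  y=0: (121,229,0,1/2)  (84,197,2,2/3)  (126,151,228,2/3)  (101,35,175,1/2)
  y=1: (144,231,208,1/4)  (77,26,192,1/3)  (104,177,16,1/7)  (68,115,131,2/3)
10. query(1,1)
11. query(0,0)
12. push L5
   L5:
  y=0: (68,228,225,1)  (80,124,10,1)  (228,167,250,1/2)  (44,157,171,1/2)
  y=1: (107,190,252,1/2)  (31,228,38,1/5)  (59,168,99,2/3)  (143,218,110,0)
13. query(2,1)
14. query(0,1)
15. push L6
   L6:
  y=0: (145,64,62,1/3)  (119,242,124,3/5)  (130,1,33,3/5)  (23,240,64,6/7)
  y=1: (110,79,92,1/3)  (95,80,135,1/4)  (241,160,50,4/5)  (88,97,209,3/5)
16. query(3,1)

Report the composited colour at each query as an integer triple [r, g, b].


at x=3,y=1 over L1,L2:
+L1 (α=1/4) → [103/2, 58, 51]
+L2 (α=2/7) → [1527/14, 292/7, 589/7]
rounded: [109, 42, 84]

at x=3,y=0 over L1,L2:
+L1 (α=4/5) → [548/5, 96, 148/5]
+L2 (α=1/2) → [519/5, 281/2, 679/5]
rounded: [104, 140, 136]

query (1,1) [L1,L3] — begin 0,0,0
after L1 α=2/3: [382/3, 244/3, 190/3]
after L3 α=1/4: [127, 435/4, 321/4]
= [127, 109, 80]

query (1,1) [L1,L4] — begin 0,0,0
after L1 α=2/3: [382/3, 244/3, 190/3]
after L4 α=1/3: [995/9, 566/9, 956/9]
= [111, 63, 106]

(0,0) stack=L1,L4; from [0,0,0]:
+L1 (α=1/5) → [51, 186/5, 34]
+L4 (α=1/2) → [86, 1331/10, 17]
rounded: [86, 133, 17]

(2,1) stack=L1,L4,L5; from [0,0,0]:
L1 α=1/6: [29/6, 70/3, 79/2]
L4 α=1/7: [19, 317/7, 253/7]
L5 α=2/3: [137/3, 2669/21, 1639/21]
→ [46, 127, 78]

(0,1) stack=L1,L4,L5; from [0,0,0]:
+L1 (α=5/8) → [75, 10, 145]
+L4 (α=1/4) → [369/4, 261/4, 643/4]
+L5 (α=1/2) → [797/8, 1021/8, 1651/8]
→ [100, 128, 206]

(3,1) stack=L1,L4,L5,L6; from [0,0,0]:
L1 α=1/4: [103/2, 58, 51]
L4 α=2/3: [125/2, 96, 313/3]
L5 α=0: [125/2, 96, 313/3]
L6 α=3/5: [389/5, 483/5, 2507/15]
= [78, 97, 167]


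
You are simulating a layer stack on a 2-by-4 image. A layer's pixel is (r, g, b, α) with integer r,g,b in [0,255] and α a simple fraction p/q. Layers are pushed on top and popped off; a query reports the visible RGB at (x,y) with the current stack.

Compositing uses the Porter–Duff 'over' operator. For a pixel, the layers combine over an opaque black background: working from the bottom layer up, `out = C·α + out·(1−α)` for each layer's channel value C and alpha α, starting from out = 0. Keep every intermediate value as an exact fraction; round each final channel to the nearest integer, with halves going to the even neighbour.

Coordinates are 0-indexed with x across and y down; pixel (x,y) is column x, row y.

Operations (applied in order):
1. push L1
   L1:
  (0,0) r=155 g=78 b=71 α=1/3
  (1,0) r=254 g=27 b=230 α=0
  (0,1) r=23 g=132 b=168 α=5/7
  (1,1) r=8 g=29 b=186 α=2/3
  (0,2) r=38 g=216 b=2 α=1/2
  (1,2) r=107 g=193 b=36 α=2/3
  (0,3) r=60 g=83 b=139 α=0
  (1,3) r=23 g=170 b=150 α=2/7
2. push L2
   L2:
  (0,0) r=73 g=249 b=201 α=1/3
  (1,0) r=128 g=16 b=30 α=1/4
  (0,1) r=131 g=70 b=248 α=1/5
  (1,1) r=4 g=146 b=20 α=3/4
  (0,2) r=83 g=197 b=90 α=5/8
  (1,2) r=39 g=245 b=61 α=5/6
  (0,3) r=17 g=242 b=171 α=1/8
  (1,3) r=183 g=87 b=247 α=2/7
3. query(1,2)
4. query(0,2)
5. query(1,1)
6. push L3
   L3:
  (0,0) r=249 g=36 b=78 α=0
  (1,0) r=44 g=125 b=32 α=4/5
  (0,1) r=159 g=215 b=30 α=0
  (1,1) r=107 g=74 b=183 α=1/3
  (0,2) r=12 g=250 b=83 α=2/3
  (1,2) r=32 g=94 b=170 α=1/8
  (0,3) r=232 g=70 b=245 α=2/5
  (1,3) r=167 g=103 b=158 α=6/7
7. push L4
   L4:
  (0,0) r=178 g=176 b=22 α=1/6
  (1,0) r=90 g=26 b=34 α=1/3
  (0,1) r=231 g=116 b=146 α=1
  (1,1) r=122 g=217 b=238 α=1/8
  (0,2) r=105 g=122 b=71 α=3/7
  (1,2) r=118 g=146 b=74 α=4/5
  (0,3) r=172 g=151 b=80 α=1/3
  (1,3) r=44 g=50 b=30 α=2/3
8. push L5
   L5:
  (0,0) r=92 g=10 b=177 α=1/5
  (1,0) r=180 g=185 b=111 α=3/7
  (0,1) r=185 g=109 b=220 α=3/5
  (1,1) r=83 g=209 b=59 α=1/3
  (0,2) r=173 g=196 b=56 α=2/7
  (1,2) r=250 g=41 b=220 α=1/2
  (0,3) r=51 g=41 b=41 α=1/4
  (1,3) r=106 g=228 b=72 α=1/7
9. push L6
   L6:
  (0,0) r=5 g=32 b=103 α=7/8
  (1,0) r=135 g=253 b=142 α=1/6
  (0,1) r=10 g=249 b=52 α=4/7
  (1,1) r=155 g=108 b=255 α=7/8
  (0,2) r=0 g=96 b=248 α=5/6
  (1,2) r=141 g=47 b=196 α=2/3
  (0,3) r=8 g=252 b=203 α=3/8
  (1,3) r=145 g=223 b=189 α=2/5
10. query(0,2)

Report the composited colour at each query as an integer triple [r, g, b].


(1,2) stack=L1,L2; from [0,0,0]:
+L1 (α=2/3) → [214/3, 386/3, 24]
+L2 (α=5/6) → [799/18, 4061/18, 329/6]
→ [44, 226, 55]

query (0,2) [L1,L2] — begin 0,0,0
L1 α=1/2: [19, 108, 1]
L2 α=5/8: [59, 1309/8, 453/8]
rounded: [59, 164, 57]

(1,1) stack=L1,L2; from [0,0,0]:
L1 α=2/3: [16/3, 58/3, 124]
L2 α=3/4: [13/3, 343/3, 46]
rounded: [4, 114, 46]

(0,2) stack=L1,L2,L3,L4,L5,L6; from [0,0,0]:
L1 α=1/2: [19, 108, 1]
L2 α=5/8: [59, 1309/8, 453/8]
L3 α=2/3: [83/3, 5309/24, 1781/24]
L4 α=3/7: [1277/21, 7505/42, 437/6]
L5 α=2/7: [13651/147, 53989/294, 2857/42]
L6 α=5/6: [13651/882, 195109/1764, 54937/252]
rounded: [15, 111, 218]


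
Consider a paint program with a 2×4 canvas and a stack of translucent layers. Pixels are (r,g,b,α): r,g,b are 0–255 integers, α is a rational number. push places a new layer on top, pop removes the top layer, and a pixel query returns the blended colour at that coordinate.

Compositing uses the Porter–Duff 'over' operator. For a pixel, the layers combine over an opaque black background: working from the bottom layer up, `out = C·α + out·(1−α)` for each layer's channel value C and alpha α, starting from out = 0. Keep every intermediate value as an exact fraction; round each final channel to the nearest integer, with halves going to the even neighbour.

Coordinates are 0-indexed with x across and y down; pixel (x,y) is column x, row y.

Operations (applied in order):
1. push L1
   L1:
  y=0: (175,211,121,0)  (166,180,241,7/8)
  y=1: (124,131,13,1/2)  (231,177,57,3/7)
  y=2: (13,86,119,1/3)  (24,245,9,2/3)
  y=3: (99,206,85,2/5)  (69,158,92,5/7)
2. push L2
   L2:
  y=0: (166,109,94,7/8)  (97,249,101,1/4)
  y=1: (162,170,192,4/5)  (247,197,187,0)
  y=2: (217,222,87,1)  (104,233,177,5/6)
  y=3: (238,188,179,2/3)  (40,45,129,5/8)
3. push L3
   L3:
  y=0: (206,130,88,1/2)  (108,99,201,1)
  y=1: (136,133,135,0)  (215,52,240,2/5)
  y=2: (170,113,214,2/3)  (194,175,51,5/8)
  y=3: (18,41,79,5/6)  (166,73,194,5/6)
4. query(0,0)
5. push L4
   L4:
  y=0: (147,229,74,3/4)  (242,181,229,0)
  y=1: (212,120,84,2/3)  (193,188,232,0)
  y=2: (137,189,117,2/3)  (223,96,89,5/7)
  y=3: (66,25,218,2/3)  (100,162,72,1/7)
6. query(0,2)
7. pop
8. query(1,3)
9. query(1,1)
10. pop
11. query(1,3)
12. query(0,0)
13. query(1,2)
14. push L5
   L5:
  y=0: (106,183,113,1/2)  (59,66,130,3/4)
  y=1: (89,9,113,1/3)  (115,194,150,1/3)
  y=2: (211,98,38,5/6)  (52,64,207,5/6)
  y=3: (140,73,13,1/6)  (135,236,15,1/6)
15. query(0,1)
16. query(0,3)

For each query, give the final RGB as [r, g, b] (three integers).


(0,0) stack=L1,L2,L3; from [0,0,0]:
after L1 α=0: [0, 0, 0]
after L2 α=7/8: [581/4, 763/8, 329/4]
after L3 α=1/2: [1405/8, 1803/16, 681/8]
= [176, 113, 85]

query (0,2) [L1,L2,L3,L4] — begin 0,0,0
L1 α=1/3: [13/3, 86/3, 119/3]
L2 α=1: [217, 222, 87]
L3 α=2/3: [557/3, 448/3, 515/3]
L4 α=2/3: [1379/9, 1582/9, 1217/9]
→ [153, 176, 135]

(1,3) stack=L1,L2,L3; from [0,0,0]:
after L1 α=5/7: [345/7, 790/7, 460/7]
after L2 α=5/8: [2435/56, 3945/56, 5895/56]
after L3 α=5/6: [16305/112, 24385/336, 60215/336]
rounded: [146, 73, 179]

query (1,1) [L1,L2,L3] — begin 0,0,0
after L1 α=3/7: [99, 531/7, 171/7]
after L2 α=0: [99, 531/7, 171/7]
after L3 α=2/5: [727/5, 2321/35, 3873/35]
= [145, 66, 111]

(1,3) stack=L1,L2; from [0,0,0]:
+L1 (α=5/7) → [345/7, 790/7, 460/7]
+L2 (α=5/8) → [2435/56, 3945/56, 5895/56]
→ [43, 70, 105]

at x=0,y=0 over L1,L2:
+L1 (α=0) → [0, 0, 0]
+L2 (α=7/8) → [581/4, 763/8, 329/4]
→ [145, 95, 82]

(1,2) stack=L1,L2; from [0,0,0]:
+L1 (α=2/3) → [16, 490/3, 6]
+L2 (α=5/6) → [268/3, 3985/18, 297/2]
rounded: [89, 221, 148]

at x=0,y=1 over L1,L2,L5:
after L1 α=1/2: [62, 131/2, 13/2]
after L2 α=4/5: [142, 1491/10, 1549/10]
after L5 α=1/3: [373/3, 512/5, 2114/15]
= [124, 102, 141]

query (0,3) [L1,L2,L5] — begin 0,0,0
after L1 α=2/5: [198/5, 412/5, 34]
after L2 α=2/3: [2578/15, 764/5, 392/3]
after L5 α=1/6: [1499/9, 279/2, 1999/18]
→ [167, 140, 111]
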